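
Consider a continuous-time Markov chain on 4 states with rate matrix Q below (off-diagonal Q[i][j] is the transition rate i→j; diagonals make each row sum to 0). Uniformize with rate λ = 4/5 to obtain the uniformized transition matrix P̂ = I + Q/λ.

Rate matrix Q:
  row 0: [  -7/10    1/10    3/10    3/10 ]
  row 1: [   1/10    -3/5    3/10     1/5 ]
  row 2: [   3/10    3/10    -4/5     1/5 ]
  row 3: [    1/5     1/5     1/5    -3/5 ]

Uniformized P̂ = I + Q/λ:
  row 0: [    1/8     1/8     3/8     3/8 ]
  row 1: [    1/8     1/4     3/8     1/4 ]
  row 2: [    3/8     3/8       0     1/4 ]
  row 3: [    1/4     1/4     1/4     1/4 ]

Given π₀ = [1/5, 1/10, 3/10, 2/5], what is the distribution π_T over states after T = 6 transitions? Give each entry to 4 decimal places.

π = [0.2213, 0.2531, 0.2478, 0.2778]

t=0: π = [0.2000, 0.1000, 0.3000, 0.4000]
t=1: π = [0.2500, 0.2625, 0.2125, 0.2750]
t=2: π = [0.2125, 0.2453, 0.2609, 0.2813]
t=3: π = [0.2254, 0.2561, 0.2420, 0.2766]
t=4: π = [0.2201, 0.2521, 0.2497, 0.2782]
t=5: π = [0.2222, 0.2537, 0.2466, 0.2775]
t=6: π = [0.2213, 0.2531, 0.2478, 0.2778]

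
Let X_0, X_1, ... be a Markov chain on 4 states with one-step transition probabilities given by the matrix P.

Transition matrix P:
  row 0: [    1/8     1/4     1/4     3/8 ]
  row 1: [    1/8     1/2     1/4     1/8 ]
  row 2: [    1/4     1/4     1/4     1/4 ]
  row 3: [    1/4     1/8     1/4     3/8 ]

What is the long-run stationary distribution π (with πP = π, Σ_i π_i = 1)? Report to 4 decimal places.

π = [0.1902, 0.2880, 0.2500, 0.2717]

Balance equations π_j = Σ_i π_i·P[i][j]:
  π_0 = 1/8·π_0 + 1/8·π_1 + 1/4·π_2 + 1/4·π_3
  π_1 = 1/4·π_0 + 1/2·π_1 + 1/4·π_2 + 1/8·π_3
  π_2 = 1/4·π_0 + 1/4·π_1 + 1/4·π_2 + 1/4·π_3
  normalize: π_0 + π_1 + π_2 + π_3 = 1
Solving the linear system gives exactly π = [35/184, 53/184, 1/4, 25/92].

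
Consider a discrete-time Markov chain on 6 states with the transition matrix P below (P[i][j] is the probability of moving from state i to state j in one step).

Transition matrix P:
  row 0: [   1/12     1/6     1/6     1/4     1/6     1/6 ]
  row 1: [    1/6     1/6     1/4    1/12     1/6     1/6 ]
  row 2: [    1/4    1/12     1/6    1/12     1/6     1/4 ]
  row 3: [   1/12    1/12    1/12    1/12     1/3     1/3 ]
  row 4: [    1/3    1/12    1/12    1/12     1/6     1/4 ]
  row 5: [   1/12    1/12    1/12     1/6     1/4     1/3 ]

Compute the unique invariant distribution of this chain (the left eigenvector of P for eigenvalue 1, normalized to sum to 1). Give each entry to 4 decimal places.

π = [0.1656, 0.1060, 0.1252, 0.1326, 0.2104, 0.2601]

Balance equations π_j = Σ_i π_i·P[i][j]:
  π_0 = 1/12·π_0 + 1/6·π_1 + 1/4·π_2 + 1/12·π_3 + 1/3·π_4 + 1/12·π_5
  π_1 = 1/6·π_0 + 1/6·π_1 + 1/12·π_2 + 1/12·π_3 + 1/12·π_4 + 1/12·π_5
  π_2 = 1/6·π_0 + 1/4·π_1 + 1/6·π_2 + 1/12·π_3 + 1/12·π_4 + 1/12·π_5
  π_3 = 1/4·π_0 + 1/12·π_1 + 1/12·π_2 + 1/12·π_3 + 1/12·π_4 + 1/6·π_5
  π_4 = 1/6·π_0 + 1/6·π_1 + 1/6·π_2 + 1/3·π_3 + 1/6·π_4 + 1/4·π_5
  normalize: π_0 + π_1 + π_2 + π_3 + π_4 + π_5 = 1
Solving the linear system gives exactly π = [40735/245914, 26059/245914, 30797/245914, 16306/122957, 51751/245914, 31980/122957].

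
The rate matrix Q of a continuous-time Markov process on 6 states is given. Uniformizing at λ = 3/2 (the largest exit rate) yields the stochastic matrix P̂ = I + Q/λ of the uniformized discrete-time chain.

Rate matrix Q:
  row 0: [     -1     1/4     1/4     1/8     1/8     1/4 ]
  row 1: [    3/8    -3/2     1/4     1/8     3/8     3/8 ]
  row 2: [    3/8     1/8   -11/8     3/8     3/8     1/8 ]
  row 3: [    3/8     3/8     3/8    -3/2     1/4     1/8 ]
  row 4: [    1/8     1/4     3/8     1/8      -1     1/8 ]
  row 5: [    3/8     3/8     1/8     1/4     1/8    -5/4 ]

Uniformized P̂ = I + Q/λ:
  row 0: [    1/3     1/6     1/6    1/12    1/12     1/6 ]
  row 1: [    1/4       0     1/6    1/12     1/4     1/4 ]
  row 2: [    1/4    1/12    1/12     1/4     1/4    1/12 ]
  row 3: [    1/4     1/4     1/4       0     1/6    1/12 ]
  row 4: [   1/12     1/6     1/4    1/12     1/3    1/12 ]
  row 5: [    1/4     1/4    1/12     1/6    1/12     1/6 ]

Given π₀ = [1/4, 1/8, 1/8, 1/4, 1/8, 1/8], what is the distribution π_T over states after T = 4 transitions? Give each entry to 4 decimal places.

π = [0.2378, 0.1486, 0.1666, 0.1134, 0.1938, 0.1399]

t=0: π = [0.2500, 0.1250, 0.1250, 0.2500, 0.1250, 0.1250]
t=1: π = [0.2500, 0.1667, 0.1771, 0.0938, 0.1771, 0.1354]
t=2: π = [0.2413, 0.1432, 0.1632, 0.1163, 0.1927, 0.1432]
t=3: π = [0.2380, 0.1508, 0.1669, 0.1128, 0.1923, 0.1393]
t=4: π = [0.2378, 0.1486, 0.1666, 0.1134, 0.1938, 0.1399]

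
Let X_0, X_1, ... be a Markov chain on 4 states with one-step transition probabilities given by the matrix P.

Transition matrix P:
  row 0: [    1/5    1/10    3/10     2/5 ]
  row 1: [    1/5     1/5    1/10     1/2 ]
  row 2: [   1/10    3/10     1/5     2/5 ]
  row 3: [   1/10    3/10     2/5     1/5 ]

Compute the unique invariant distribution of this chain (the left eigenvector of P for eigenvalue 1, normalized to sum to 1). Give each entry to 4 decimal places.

Balance equations π_j = Σ_i π_i·P[i][j]:
  π_0 = 1/5·π_0 + 1/5·π_1 + 1/10·π_2 + 1/10·π_3
  π_1 = 1/10·π_0 + 1/5·π_1 + 3/10·π_2 + 3/10·π_3
  π_2 = 3/10·π_0 + 1/10·π_1 + 1/5·π_2 + 2/5·π_3
  normalize: π_0 + π_1 + π_2 + π_3 = 1
Solving the linear system gives exactly π = [14/101, 25/101, 105/404, 143/404].

π = [0.1386, 0.2475, 0.2599, 0.3540]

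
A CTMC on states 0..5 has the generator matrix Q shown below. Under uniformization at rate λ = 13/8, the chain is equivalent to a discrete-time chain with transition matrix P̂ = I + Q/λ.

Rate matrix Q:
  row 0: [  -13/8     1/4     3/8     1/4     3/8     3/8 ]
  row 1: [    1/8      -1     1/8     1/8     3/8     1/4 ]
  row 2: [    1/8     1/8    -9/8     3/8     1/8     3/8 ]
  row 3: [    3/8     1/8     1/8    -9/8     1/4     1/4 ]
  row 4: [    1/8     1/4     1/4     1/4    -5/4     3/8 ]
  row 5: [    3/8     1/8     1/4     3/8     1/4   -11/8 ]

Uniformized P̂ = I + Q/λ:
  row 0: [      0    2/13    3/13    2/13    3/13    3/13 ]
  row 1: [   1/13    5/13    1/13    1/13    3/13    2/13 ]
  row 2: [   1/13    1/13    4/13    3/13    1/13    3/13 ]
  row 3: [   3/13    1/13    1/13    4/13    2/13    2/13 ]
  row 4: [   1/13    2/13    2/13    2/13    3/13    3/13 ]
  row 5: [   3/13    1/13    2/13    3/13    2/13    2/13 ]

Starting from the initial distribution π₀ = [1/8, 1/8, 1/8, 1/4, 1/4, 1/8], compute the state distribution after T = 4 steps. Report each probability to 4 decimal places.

π = [0.1272, 0.1448, 0.1619, 0.2006, 0.1759, 0.1896]

t=0: π = [0.1250, 0.1250, 0.1250, 0.2500, 0.2500, 0.1250]
t=1: π = [0.1250, 0.1442, 0.1538, 0.2019, 0.1827, 0.1923]
t=2: π = [0.1280, 0.1450, 0.1605, 0.2004, 0.1768, 0.1893]
t=3: π = [0.1270, 0.1450, 0.1618, 0.2004, 0.1761, 0.1896]
t=4: π = [0.1272, 0.1448, 0.1619, 0.2006, 0.1759, 0.1896]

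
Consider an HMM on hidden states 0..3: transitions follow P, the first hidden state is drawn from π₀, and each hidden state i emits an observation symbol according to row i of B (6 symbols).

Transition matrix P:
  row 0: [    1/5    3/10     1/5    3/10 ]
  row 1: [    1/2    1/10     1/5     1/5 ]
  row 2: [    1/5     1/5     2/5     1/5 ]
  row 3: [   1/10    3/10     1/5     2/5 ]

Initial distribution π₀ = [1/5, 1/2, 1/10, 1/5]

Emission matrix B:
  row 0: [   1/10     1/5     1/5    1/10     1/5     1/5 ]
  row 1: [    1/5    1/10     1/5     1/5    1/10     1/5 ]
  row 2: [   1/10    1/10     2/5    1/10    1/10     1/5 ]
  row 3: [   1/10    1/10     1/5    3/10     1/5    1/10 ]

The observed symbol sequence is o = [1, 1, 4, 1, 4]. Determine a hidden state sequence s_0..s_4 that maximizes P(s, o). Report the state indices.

t=0: δ = [4.000e-02, 5.000e-02, 1.000e-02, 2.000e-02]  (obs o_0=1)
t=1: δ = [5.000e-03, 1.200e-03, 1.000e-03, 1.200e-03]  ψ = [1, 0, 1, 0]  (obs o_1=1)
t=2: δ = [2.000e-04, 1.500e-04, 1.000e-04, 3.000e-04]  ψ = [0, 0, 0, 0]  (obs o_2=4)
t=3: δ = [1.500e-05, 9.000e-06, 6.000e-06, 1.200e-05]  ψ = [1, 3, 3, 3]  (obs o_3=1)
t=4: δ = [9.000e-07, 4.500e-07, 3.000e-07, 9.600e-07]  ψ = [1, 0, 0, 3]  (obs o_4=4)
backtrack: best end state = 3; path = [1, 0, 3, 3, 3]

path = [1, 0, 3, 3, 3]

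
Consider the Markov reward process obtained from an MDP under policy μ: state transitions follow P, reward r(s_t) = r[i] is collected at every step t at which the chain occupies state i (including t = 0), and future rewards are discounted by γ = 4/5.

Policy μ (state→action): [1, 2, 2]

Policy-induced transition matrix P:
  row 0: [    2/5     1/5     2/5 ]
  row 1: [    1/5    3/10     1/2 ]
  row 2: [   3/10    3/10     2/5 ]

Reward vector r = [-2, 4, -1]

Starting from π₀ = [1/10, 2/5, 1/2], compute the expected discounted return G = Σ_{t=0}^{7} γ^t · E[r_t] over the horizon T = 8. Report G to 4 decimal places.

G = 1.1663

t=0: π = [0.1000, 0.4000, 0.5000], E[r] = 0.9000, γ^t·E[r] = 0.900000, running G = 0.900000
t=1: π = [0.2700, 0.2900, 0.4400], E[r] = 0.1800, γ^t·E[r] = 0.144000, running G = 1.044000
t=2: π = [0.2980, 0.2730, 0.4290], E[r] = 0.0670, γ^t·E[r] = 0.042880, running G = 1.086880
t=3: π = [0.3025, 0.2702, 0.4273], E[r] = 0.0485, γ^t·E[r] = 0.024832, running G = 1.111712
t=4: π = [0.3032, 0.2698, 0.4270], E[r] = 0.0455, γ^t·E[r] = 0.018645, running G = 1.130357
t=5: π = [0.3033, 0.2697, 0.4270], E[r] = 0.0450, γ^t·E[r] = 0.014758, running G = 1.145115
t=6: π = [0.3034, 0.2697, 0.4270], E[r] = 0.0450, γ^t·E[r] = 0.011786, running G = 1.156900
t=7: π = [0.3034, 0.2697, 0.4270], E[r] = 0.0449, γ^t·E[r] = 0.009426, running G = 1.166326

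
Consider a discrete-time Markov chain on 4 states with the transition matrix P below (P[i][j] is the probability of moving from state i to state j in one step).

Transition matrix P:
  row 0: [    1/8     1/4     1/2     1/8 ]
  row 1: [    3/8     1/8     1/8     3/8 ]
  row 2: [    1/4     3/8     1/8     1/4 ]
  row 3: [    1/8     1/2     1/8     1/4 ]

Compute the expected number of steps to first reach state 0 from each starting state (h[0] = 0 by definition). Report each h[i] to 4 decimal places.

h = [0.0000, 3.5776, 3.9255, 4.3727]

First-step conditioning: h[0] = 0; for i ≠ 0, h[i] = 1 + Σ_k P[i][k]·h[k].
  h[1] = 1 + 1/8·h[1] + 1/8·h[2] + 3/8·h[3]
  h[2] = 1 + 3/8·h[1] + 1/8·h[2] + 1/4·h[3]
  h[3] = 1 + 1/2·h[1] + 1/8·h[2] + 1/4·h[3]
Solving the 3×3 linear system over states ≠ 0 gives exactly h = [0, 576/161, 632/161, 704/161] (h[0] = 0 is the target).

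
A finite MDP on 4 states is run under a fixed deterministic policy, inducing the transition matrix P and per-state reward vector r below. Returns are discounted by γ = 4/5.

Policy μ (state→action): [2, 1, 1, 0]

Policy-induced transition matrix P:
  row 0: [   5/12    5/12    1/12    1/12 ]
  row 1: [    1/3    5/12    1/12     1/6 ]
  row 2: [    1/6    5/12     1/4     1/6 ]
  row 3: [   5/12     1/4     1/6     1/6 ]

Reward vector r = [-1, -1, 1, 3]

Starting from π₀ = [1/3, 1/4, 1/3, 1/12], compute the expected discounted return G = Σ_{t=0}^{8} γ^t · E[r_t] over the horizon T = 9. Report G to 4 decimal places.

G = -0.6703

t=0: π = [0.3333, 0.2500, 0.3333, 0.0833], E[r] = 0.0000, γ^t·E[r] = 0.000000, running G = 0.000000
t=1: π = [0.3125, 0.4028, 0.1458, 0.1389], E[r] = -0.1528, γ^t·E[r] = -0.122222, running G = -0.122222
t=2: π = [0.3466, 0.3935, 0.1192, 0.1406], E[r] = -0.1991, γ^t·E[r] = -0.127407, running G = -0.249630
t=3: π = [0.3541, 0.3932, 0.1149, 0.1378], E[r] = -0.2190, γ^t·E[r] = -0.112148, running G = -0.361778
t=4: π = [0.3552, 0.3937, 0.1140, 0.1372], E[r] = -0.2234, γ^t·E[r] = -0.091513, running G = -0.453291
t=5: π = [0.3554, 0.3938, 0.1138, 0.1371], E[r] = -0.2242, γ^t·E[r] = -0.073468, running G = -0.526758
t=6: π = [0.3554, 0.3938, 0.1137, 0.1371], E[r] = -0.2244, γ^t·E[r] = -0.058814, running G = -0.585572
t=7: π = [0.3554, 0.3938, 0.1137, 0.1370], E[r] = -0.2244, γ^t·E[r] = -0.047058, running G = -0.632630
t=8: π = [0.3554, 0.3938, 0.1137, 0.1370], E[r] = -0.2244, γ^t·E[r] = -0.037647, running G = -0.670278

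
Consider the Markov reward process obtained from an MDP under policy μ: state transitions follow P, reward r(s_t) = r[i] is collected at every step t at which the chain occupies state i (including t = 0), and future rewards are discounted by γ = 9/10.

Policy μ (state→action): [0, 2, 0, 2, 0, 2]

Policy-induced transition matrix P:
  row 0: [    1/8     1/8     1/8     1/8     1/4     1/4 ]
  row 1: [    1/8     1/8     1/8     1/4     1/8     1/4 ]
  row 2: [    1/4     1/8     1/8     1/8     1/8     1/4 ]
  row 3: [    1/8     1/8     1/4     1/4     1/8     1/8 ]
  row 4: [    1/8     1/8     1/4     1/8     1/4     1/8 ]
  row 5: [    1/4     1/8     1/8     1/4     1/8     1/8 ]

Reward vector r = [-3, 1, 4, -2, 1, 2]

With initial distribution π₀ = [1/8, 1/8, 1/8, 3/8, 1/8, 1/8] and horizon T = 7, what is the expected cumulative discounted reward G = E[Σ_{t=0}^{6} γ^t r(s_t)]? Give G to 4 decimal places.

t=0: π = [0.1250, 0.1250, 0.1250, 0.3750, 0.1250, 0.1250], E[r] = -0.1250, γ^t·E[r] = -0.125000, running G = -0.125000
t=1: π = [0.1563, 0.1250, 0.1875, 0.2031, 0.1563, 0.1719], E[r] = 0.5000, γ^t·E[r] = 0.450000, running G = 0.325000
t=2: π = [0.1699, 0.1250, 0.1699, 0.1875, 0.1641, 0.1836], E[r] = 0.4512, γ^t·E[r] = 0.365449, running G = 0.690449
t=3: π = [0.1692, 0.1250, 0.1689, 0.1870, 0.1667, 0.1831], E[r] = 0.4521, γ^t·E[r] = 0.329616, running G = 1.020065
t=4: π = [0.1690, 0.1250, 0.1692, 0.1869, 0.1670, 0.1829], E[r] = 0.4539, γ^t·E[r] = 0.297776, running G = 1.317841
t=5: π = [0.1690, 0.1250, 0.1692, 0.1868, 0.1670, 0.1829], E[r] = 0.4540, γ^t·E[r] = 0.268088, running G = 1.585930
t=6: π = [0.1690, 0.1250, 0.1692, 0.1868, 0.1670, 0.1829], E[r] = 0.4540, γ^t·E[r] = 0.241273, running G = 1.827203

G = 1.8272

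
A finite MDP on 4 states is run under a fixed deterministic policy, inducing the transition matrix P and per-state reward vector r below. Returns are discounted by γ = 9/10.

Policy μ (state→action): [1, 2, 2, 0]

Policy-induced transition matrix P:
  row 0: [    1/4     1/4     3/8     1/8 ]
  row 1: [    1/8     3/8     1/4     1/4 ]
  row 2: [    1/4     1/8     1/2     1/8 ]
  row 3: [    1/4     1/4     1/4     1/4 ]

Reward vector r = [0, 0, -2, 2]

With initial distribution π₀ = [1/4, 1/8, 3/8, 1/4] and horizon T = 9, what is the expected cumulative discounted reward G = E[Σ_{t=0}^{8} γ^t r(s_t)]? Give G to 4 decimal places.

t=0: π = [0.2500, 0.1250, 0.3750, 0.2500], E[r] = -0.2500, γ^t·E[r] = -0.250000, running G = -0.250000
t=1: π = [0.2344, 0.2188, 0.3750, 0.1719], E[r] = -0.4063, γ^t·E[r] = -0.365625, running G = -0.615625
t=2: π = [0.2227, 0.2305, 0.3730, 0.1738], E[r] = -0.3984, γ^t·E[r] = -0.322734, running G = -0.938359
t=3: π = [0.2212, 0.2322, 0.3711, 0.1755], E[r] = -0.3911, γ^t·E[r] = -0.285122, running G = -1.223481
t=4: π = [0.2210, 0.2326, 0.3704, 0.1760], E[r] = -0.3889, γ^t·E[r] = -0.255168, running G = -1.478649
t=5: π = [0.2209, 0.2328, 0.3702, 0.1761], E[r] = -0.3883, γ^t·E[r] = -0.229291, running G = -1.707939
t=6: π = [0.2209, 0.2328, 0.3702, 0.1761], E[r] = -0.3881, γ^t·E[r] = -0.206269, running G = -1.914208
t=7: π = [0.2209, 0.2328, 0.3702, 0.1761], E[r] = -0.3881, γ^t·E[r] = -0.185618, running G = -2.099826
t=8: π = [0.2209, 0.2328, 0.3702, 0.1761], E[r] = -0.3881, γ^t·E[r] = -0.167050, running G = -2.266875

G = -2.2669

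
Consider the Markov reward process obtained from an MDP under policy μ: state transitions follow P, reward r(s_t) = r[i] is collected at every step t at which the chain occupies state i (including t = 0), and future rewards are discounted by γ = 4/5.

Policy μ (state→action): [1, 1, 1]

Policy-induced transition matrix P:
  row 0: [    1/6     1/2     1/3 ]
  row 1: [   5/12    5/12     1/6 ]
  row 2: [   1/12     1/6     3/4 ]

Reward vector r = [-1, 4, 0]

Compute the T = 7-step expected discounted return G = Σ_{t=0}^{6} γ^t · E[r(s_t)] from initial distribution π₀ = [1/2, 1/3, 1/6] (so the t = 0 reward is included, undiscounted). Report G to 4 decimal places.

t=0: π = [0.5000, 0.3333, 0.1667], E[r] = 0.8333, γ^t·E[r] = 0.833333, running G = 0.833333
t=1: π = [0.2361, 0.4167, 0.3472], E[r] = 1.4306, γ^t·E[r] = 1.144444, running G = 1.977778
t=2: π = [0.2419, 0.3495, 0.4086], E[r] = 1.1563, γ^t·E[r] = 0.740000, running G = 2.717778
t=3: π = [0.2200, 0.3347, 0.4453], E[r] = 1.1187, γ^t·E[r] = 0.572790, running G = 3.290568
t=4: π = [0.2132, 0.3237, 0.4631], E[r] = 1.0815, γ^t·E[r] = 0.442966, running G = 3.733534
t=5: π = [0.2090, 0.3187, 0.4723], E[r] = 1.0657, γ^t·E[r] = 0.349192, running G = 4.082726
t=6: π = [0.2070, 0.3160, 0.4770], E[r] = 1.0570, γ^t·E[r] = 0.277090, running G = 4.359817

G = 4.3598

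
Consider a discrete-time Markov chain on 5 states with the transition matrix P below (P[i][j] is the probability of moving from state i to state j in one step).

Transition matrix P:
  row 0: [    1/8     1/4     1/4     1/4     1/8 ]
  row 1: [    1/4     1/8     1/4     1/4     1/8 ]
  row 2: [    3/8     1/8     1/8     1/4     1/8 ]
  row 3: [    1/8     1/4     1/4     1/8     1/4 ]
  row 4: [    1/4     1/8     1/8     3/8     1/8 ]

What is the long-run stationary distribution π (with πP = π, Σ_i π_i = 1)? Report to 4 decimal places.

π = [0.2184, 0.1822, 0.2050, 0.2394, 0.1549]

Balance equations π_j = Σ_i π_i·P[i][j]:
  π_0 = 1/8·π_0 + 1/4·π_1 + 3/8·π_2 + 1/8·π_3 + 1/4·π_4
  π_1 = 1/4·π_0 + 1/8·π_1 + 1/8·π_2 + 1/4·π_3 + 1/8·π_4
  π_2 = 1/4·π_0 + 1/4·π_1 + 1/8·π_2 + 1/4·π_3 + 1/8·π_4
  π_3 = 1/4·π_0 + 1/4·π_1 + 1/4·π_2 + 1/8·π_3 + 3/8·π_4
  normalize: π_0 + π_1 + π_2 + π_3 + π_4 = 1
Solving the linear system gives exactly π = [1256/5751, 1048/5751, 131/639, 17/71, 11/71].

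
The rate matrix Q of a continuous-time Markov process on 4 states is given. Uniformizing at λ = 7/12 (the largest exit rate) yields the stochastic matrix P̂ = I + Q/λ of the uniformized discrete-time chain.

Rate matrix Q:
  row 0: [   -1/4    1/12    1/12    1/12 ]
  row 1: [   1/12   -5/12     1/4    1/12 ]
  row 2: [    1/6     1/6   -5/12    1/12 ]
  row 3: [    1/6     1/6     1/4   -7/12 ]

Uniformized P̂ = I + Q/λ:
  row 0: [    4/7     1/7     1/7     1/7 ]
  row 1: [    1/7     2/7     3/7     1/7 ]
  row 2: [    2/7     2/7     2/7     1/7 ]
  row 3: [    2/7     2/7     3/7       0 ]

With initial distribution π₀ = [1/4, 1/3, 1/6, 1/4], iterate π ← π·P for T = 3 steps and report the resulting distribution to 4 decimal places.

t=0: π = [0.2500, 0.3333, 0.1667, 0.2500]
t=1: π = [0.3095, 0.2500, 0.3333, 0.1071]
t=2: π = [0.3384, 0.2415, 0.2925, 0.1276]
t=3: π = [0.3479, 0.2374, 0.2901, 0.1246]

π = [0.3479, 0.2374, 0.2901, 0.1246]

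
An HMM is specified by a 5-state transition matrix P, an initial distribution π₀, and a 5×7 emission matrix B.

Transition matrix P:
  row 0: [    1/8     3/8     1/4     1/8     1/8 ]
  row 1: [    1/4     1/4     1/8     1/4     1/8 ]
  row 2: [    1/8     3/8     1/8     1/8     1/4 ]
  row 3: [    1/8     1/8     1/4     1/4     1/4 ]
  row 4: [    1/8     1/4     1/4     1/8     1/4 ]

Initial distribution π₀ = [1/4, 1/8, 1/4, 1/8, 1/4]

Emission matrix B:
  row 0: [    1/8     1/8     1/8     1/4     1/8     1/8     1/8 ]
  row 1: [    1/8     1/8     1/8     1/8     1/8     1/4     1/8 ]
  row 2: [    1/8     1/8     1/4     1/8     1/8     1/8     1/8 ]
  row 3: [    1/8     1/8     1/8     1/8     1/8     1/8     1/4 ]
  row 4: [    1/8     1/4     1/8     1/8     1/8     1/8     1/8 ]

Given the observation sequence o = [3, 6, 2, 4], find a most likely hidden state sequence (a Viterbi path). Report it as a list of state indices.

t=0: δ = [6.250e-02, 1.562e-02, 3.125e-02, 1.562e-02, 3.125e-02]  (obs o_0=3)
t=1: δ = [9.766e-04, 2.930e-03, 1.953e-03, 1.953e-03, 9.766e-04]  ψ = [0, 0, 0, 0, 0]  (obs o_1=6)
t=2: δ = [9.155e-05, 9.155e-05, 1.221e-04, 9.155e-05, 6.104e-05]  ψ = [1, 1, 3, 1, 2]  (obs o_2=2)
t=3: δ = [2.861e-06, 5.722e-06, 2.861e-06, 2.861e-06, 3.815e-06]  ψ = [1, 2, 0, 1, 2]  (obs o_3=4)
backtrack: best end state = 1; path = [0, 3, 2, 1]

path = [0, 3, 2, 1]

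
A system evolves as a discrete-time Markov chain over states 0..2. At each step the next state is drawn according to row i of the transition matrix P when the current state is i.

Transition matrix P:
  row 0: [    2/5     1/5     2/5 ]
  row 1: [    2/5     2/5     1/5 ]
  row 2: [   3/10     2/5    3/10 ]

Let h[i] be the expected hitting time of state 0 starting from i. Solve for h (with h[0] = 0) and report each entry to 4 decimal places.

h = [0.0000, 2.6471, 2.9412]

First-step conditioning: h[0] = 0; for i ≠ 0, h[i] = 1 + Σ_k P[i][k]·h[k].
  h[1] = 1 + 2/5·h[1] + 1/5·h[2]
  h[2] = 1 + 2/5·h[1] + 3/10·h[2]
Solving the 2×2 linear system over states ≠ 0 gives exactly h = [0, 45/17, 50/17] (h[0] = 0 is the target).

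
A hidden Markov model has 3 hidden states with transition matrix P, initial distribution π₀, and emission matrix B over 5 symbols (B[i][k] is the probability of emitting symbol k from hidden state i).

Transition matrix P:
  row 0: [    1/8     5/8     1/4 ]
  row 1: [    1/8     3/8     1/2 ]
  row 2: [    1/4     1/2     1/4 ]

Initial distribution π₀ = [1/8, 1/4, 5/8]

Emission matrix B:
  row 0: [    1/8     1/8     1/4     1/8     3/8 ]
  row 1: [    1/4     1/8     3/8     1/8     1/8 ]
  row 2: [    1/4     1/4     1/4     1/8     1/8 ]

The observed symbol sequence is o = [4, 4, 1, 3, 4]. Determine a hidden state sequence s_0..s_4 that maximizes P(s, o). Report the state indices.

path = [2, 0, 1, 2, 0]

t=0: δ = [4.688e-02, 3.125e-02, 7.812e-02]  (obs o_0=4)
t=1: δ = [7.324e-03, 4.883e-03, 2.441e-03]  ψ = [2, 2, 2]  (obs o_1=4)
t=2: δ = [1.144e-04, 5.722e-04, 6.104e-04]  ψ = [0, 0, 1]  (obs o_2=1)
t=3: δ = [1.907e-05, 3.815e-05, 3.576e-05]  ψ = [2, 2, 1]  (obs o_3=3)
t=4: δ = [3.353e-06, 2.235e-06, 2.384e-06]  ψ = [2, 2, 1]  (obs o_4=4)
backtrack: best end state = 0; path = [2, 0, 1, 2, 0]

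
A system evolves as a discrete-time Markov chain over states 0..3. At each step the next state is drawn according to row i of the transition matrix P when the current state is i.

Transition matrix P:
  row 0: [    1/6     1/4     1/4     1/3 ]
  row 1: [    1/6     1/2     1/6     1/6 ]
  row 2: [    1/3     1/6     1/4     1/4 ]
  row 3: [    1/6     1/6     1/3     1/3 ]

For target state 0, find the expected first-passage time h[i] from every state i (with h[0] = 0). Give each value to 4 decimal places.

h = [0.0000, 4.9091, 4.0000, 4.7273]

First-step conditioning: h[0] = 0; for i ≠ 0, h[i] = 1 + Σ_k P[i][k]·h[k].
  h[1] = 1 + 1/2·h[1] + 1/6·h[2] + 1/6·h[3]
  h[2] = 1 + 1/6·h[1] + 1/4·h[2] + 1/4·h[3]
  h[3] = 1 + 1/6·h[1] + 1/3·h[2] + 1/3·h[3]
Solving the 3×3 linear system over states ≠ 0 gives exactly h = [0, 54/11, 4, 52/11] (h[0] = 0 is the target).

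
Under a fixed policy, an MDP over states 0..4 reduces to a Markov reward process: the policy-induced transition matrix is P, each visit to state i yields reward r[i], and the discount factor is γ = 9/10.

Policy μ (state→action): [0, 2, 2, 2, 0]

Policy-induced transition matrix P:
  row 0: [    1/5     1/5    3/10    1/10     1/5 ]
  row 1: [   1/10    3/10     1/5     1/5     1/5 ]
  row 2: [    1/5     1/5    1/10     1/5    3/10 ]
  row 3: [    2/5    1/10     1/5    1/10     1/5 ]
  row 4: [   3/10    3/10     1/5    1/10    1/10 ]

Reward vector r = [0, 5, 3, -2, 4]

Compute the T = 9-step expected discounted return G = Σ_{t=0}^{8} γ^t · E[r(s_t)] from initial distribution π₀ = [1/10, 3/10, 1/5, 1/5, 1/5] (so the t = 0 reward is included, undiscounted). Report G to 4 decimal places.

t=0: π = [0.1000, 0.3000, 0.2000, 0.2000, 0.2000], E[r] = 2.5000, γ^t·E[r] = 2.500000, running G = 2.500000
t=1: π = [0.2300, 0.2300, 0.1900, 0.1500, 0.2000], E[r] = 2.2200, γ^t·E[r] = 1.998000, running G = 4.498000
t=2: π = [0.2270, 0.2280, 0.2040, 0.1420, 0.1990], E[r] = 2.2640, γ^t·E[r] = 1.833840, running G = 6.331840
t=3: π = [0.2255, 0.2285, 0.2023, 0.1432, 0.2005], E[r] = 2.2650, γ^t·E[r] = 1.651185, running G = 7.983025
t=4: π = [0.2258, 0.2286, 0.2023, 0.1431, 0.2002], E[r] = 2.2644, γ^t·E[r] = 1.485686, running G = 9.468711
t=5: π = [0.2258, 0.2286, 0.2024, 0.1431, 0.2002], E[r] = 2.2646, γ^t·E[r] = 1.337207, running G = 10.805918
t=6: π = [0.2258, 0.2286, 0.2023, 0.1431, 0.2002], E[r] = 2.2645, γ^t·E[r] = 1.203472, running G = 12.009390
t=7: π = [0.2258, 0.2286, 0.2023, 0.1431, 0.2002], E[r] = 2.2645, γ^t·E[r] = 1.083126, running G = 13.092515
t=8: π = [0.2258, 0.2286, 0.2023, 0.1431, 0.2002], E[r] = 2.2645, γ^t·E[r] = 0.974813, running G = 14.067329

G = 14.0673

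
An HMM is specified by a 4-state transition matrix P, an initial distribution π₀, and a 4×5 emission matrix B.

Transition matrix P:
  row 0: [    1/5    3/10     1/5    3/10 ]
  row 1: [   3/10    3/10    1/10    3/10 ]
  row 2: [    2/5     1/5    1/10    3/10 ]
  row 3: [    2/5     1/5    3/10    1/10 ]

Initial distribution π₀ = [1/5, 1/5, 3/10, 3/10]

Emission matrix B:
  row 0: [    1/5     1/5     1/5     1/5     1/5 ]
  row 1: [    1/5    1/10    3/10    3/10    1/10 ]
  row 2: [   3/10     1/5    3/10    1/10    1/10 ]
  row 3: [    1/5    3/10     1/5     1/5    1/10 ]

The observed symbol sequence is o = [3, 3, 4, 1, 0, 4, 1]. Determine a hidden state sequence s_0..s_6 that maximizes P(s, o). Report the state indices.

t=0: δ = [4.000e-02, 6.000e-02, 3.000e-02, 6.000e-02]  (obs o_0=3)
t=1: δ = [4.800e-03, 5.400e-03, 1.800e-03, 3.600e-03]  ψ = [3, 1, 3, 1]  (obs o_1=3)
t=2: δ = [3.240e-04, 1.620e-04, 1.080e-04, 1.620e-04]  ψ = [1, 1, 3, 1]  (obs o_2=4)
t=3: δ = [1.296e-05, 9.720e-06, 1.296e-05, 2.916e-05]  ψ = [0, 0, 0, 0]  (obs o_3=1)
t=4: δ = [2.333e-06, 1.166e-06, 2.624e-06, 7.776e-07]  ψ = [3, 3, 3, 0]  (obs o_4=0)
t=5: δ = [2.100e-07, 6.998e-08, 4.666e-08, 7.873e-08]  ψ = [2, 0, 0, 2]  (obs o_5=4)
t=6: δ = [8.398e-09, 6.299e-09, 8.398e-09, 1.890e-08]  ψ = [0, 0, 0, 0]  (obs o_6=1)
backtrack: best end state = 3; path = [1, 1, 0, 3, 2, 0, 3]

path = [1, 1, 0, 3, 2, 0, 3]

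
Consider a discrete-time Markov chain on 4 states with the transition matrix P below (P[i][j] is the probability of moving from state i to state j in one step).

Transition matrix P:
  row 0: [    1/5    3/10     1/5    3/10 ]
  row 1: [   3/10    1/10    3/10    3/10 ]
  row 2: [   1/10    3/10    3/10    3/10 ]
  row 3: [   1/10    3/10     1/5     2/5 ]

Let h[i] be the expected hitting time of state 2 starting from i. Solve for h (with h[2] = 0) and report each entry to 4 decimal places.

h = [4.4444, 4.0741, 0.0000, 4.4444]

First-step conditioning: h[2] = 0; for i ≠ 2, h[i] = 1 + Σ_k P[i][k]·h[k].
  h[0] = 1 + 1/5·h[0] + 3/10·h[1] + 3/10·h[3]
  h[1] = 1 + 3/10·h[0] + 1/10·h[1] + 3/10·h[3]
  h[3] = 1 + 1/10·h[0] + 3/10·h[1] + 2/5·h[3]
Solving the 3×3 linear system over states ≠ 2 gives exactly h = [40/9, 110/27, 0, 40/9] (h[2] = 0 is the target).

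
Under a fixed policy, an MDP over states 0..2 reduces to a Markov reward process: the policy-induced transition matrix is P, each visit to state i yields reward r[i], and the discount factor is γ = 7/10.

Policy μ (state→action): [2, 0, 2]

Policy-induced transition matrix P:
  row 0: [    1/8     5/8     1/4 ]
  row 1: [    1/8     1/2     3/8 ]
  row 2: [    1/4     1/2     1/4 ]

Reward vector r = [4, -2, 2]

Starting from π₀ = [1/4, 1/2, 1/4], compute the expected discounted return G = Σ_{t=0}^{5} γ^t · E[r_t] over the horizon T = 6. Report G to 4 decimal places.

G = 0.9391

t=0: π = [0.2500, 0.5000, 0.2500], E[r] = 0.5000, γ^t·E[r] = 0.500000, running G = 0.500000
t=1: π = [0.1563, 0.5313, 0.3125], E[r] = 0.1875, γ^t·E[r] = 0.131250, running G = 0.631250
t=2: π = [0.1641, 0.5195, 0.3164], E[r] = 0.2500, γ^t·E[r] = 0.122500, running G = 0.753750
t=3: π = [0.1646, 0.5205, 0.3149], E[r] = 0.2471, γ^t·E[r] = 0.084745, running G = 0.838495
t=4: π = [0.1644, 0.5206, 0.3151], E[r] = 0.2465, γ^t·E[r] = 0.059175, running G = 0.897670
t=5: π = [0.1644, 0.5205, 0.3151], E[r] = 0.2466, γ^t·E[r] = 0.041443, running G = 0.939113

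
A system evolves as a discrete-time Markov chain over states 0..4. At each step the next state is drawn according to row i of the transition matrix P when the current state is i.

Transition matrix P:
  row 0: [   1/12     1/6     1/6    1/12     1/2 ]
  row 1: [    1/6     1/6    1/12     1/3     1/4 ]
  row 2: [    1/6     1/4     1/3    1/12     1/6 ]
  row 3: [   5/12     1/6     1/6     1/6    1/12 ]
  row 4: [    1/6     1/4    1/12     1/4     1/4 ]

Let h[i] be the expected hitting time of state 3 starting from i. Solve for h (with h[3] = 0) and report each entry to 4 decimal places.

h = [5.3195, 4.1724, 5.5245, 0.0000, 4.5201]

First-step conditioning: h[3] = 0; for i ≠ 3, h[i] = 1 + Σ_k P[i][k]·h[k].
  h[0] = 1 + 1/12·h[0] + 1/6·h[1] + 1/6·h[2] + 1/2·h[4]
  h[1] = 1 + 1/6·h[0] + 1/6·h[1] + 1/12·h[2] + 1/4·h[4]
  h[2] = 1 + 1/6·h[0] + 1/4·h[1] + 1/3·h[2] + 1/6·h[4]
  h[4] = 1 + 1/6·h[0] + 1/4·h[1] + 1/12·h[2] + 1/4·h[4]
Solving the 4×4 linear system over states ≠ 3 gives exactly h = [3580/673, 2808/673, 3718/673, 0, 3042/673] (h[3] = 0 is the target).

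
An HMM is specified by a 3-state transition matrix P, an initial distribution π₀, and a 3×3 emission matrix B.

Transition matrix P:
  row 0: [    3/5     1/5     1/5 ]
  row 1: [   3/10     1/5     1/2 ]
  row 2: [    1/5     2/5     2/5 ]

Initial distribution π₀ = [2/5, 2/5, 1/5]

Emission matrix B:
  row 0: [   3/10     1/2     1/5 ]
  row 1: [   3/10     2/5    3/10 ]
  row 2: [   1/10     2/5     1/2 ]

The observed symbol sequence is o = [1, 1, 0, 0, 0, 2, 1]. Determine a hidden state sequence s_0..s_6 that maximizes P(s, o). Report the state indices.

t=0: δ = [2.000e-01, 1.600e-01, 8.000e-02]  (obs o_0=1)
t=1: δ = [6.000e-02, 1.600e-02, 3.200e-02]  ψ = [0, 0, 1]  (obs o_1=1)
t=2: δ = [1.080e-02, 3.840e-03, 1.280e-03]  ψ = [0, 2, 2]  (obs o_2=0)
t=3: δ = [1.944e-03, 6.480e-04, 2.160e-04]  ψ = [0, 0, 0]  (obs o_3=0)
t=4: δ = [3.499e-04, 1.166e-04, 3.888e-05]  ψ = [0, 0, 0]  (obs o_4=0)
t=5: δ = [4.199e-05, 2.100e-05, 3.499e-05]  ψ = [0, 0, 0]  (obs o_5=2)
t=6: δ = [1.260e-05, 5.599e-06, 5.599e-06]  ψ = [0, 2, 2]  (obs o_6=1)
backtrack: best end state = 0; path = [0, 0, 0, 0, 0, 0, 0]

path = [0, 0, 0, 0, 0, 0, 0]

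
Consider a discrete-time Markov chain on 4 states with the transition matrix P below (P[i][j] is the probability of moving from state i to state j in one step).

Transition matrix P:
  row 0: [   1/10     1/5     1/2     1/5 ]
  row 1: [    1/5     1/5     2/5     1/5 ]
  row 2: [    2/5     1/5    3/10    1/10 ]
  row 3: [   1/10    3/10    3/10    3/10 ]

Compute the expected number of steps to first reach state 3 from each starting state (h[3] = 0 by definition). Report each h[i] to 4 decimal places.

h = [6.2500, 6.1979, 6.7708, 0.0000]

First-step conditioning: h[3] = 0; for i ≠ 3, h[i] = 1 + Σ_k P[i][k]·h[k].
  h[0] = 1 + 1/10·h[0] + 1/5·h[1] + 1/2·h[2]
  h[1] = 1 + 1/5·h[0] + 1/5·h[1] + 2/5·h[2]
  h[2] = 1 + 2/5·h[0] + 1/5·h[1] + 3/10·h[2]
Solving the 3×3 linear system over states ≠ 3 gives exactly h = [25/4, 595/96, 325/48, 0] (h[3] = 0 is the target).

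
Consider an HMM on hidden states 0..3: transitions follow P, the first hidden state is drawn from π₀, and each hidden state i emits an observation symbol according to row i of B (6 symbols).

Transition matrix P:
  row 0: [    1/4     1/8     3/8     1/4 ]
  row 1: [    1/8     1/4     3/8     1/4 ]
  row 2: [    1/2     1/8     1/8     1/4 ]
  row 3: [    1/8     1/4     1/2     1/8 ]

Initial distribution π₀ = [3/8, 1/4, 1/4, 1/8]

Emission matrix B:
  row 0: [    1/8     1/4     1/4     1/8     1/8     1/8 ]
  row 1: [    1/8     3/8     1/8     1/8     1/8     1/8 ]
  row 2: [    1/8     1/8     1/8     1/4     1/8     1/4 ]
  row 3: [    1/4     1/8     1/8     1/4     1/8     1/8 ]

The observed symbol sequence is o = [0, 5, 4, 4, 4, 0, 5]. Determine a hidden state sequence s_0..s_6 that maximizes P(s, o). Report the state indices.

path = [0, 2, 0, 2, 0, 3, 2]

t=0: δ = [4.688e-02, 3.125e-02, 3.125e-02, 3.125e-02]  (obs o_0=0)
t=1: δ = [1.953e-03, 9.766e-04, 4.395e-03, 1.465e-03]  ψ = [2, 1, 0, 0]  (obs o_1=5)
t=2: δ = [2.747e-04, 6.866e-05, 9.155e-05, 1.373e-04]  ψ = [2, 2, 0, 2]  (obs o_2=4)
t=3: δ = [8.583e-06, 4.292e-06, 1.287e-05, 8.583e-06]  ψ = [0, 0, 0, 0]  (obs o_3=4)
t=4: δ = [8.047e-07, 2.682e-07, 5.364e-07, 4.023e-07]  ψ = [2, 3, 3, 2]  (obs o_4=4)
t=5: δ = [3.353e-08, 1.257e-08, 3.772e-08, 5.029e-08]  ψ = [2, 0, 0, 0]  (obs o_5=0)
t=6: δ = [2.357e-09, 1.572e-09, 6.286e-09, 1.179e-09]  ψ = [2, 3, 3, 2]  (obs o_6=5)
backtrack: best end state = 2; path = [0, 2, 0, 2, 0, 3, 2]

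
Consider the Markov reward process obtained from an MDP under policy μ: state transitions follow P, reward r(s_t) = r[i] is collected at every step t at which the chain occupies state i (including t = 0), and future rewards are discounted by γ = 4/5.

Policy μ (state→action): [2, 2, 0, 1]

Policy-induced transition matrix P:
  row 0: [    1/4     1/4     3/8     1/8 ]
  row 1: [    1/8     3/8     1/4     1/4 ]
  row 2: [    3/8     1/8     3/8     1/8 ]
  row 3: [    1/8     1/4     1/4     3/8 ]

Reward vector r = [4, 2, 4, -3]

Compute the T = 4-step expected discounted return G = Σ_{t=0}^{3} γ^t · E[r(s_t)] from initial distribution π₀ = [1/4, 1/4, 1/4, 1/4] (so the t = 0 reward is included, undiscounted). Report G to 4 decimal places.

G = 5.6860

t=0: π = [0.2500, 0.2500, 0.2500, 0.2500], E[r] = 1.7500, γ^t·E[r] = 1.750000, running G = 1.750000
t=1: π = [0.2188, 0.2500, 0.3125, 0.2188], E[r] = 1.9688, γ^t·E[r] = 1.575000, running G = 3.325000
t=2: π = [0.2305, 0.2422, 0.3164, 0.2109], E[r] = 2.0391, γ^t·E[r] = 1.305000, running G = 4.630000
t=3: π = [0.2329, 0.2407, 0.3184, 0.2080], E[r] = 2.0625, γ^t·E[r] = 1.056000, running G = 5.686000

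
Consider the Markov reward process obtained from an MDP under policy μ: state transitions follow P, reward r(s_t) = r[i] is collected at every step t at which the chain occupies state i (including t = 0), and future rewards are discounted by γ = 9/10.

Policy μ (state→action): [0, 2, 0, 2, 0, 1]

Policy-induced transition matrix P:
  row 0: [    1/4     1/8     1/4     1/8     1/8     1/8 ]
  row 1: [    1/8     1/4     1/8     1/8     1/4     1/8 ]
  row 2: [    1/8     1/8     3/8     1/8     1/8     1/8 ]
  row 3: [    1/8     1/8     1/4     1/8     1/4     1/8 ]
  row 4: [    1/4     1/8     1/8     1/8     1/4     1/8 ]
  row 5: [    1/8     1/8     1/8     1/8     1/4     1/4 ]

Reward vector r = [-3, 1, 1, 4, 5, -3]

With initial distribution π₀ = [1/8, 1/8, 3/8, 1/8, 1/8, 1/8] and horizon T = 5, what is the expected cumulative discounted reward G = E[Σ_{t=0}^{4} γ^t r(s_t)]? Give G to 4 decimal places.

t=0: π = [0.1250, 0.1250, 0.3750, 0.1250, 0.1250, 0.1250], E[r] = 0.8750, γ^t·E[r] = 0.875000, running G = 0.875000
t=1: π = [0.1563, 0.1406, 0.2500, 0.1250, 0.1875, 0.1406], E[r] = 0.9375, γ^t·E[r] = 0.843750, running G = 1.718750
t=2: π = [0.1680, 0.1426, 0.2227, 0.1250, 0.1992, 0.1426], E[r] = 0.9297, γ^t·E[r] = 0.753047, running G = 2.471797
t=3: π = [0.1709, 0.1428, 0.2173, 0.1250, 0.2012, 0.1428], E[r] = 0.9248, γ^t·E[r] = 0.674183, running G = 3.145979
t=4: π = [0.1715, 0.1429, 0.2163, 0.1250, 0.2015, 0.1429], E[r] = 0.9235, γ^t·E[r] = 0.605883, running G = 3.751863

G = 3.7519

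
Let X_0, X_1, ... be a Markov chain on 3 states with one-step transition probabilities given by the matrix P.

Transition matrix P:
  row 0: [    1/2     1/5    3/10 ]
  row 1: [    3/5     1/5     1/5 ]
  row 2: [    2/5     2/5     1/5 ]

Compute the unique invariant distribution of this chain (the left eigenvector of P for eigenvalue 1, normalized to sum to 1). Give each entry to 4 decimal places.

Balance equations π_j = Σ_i π_i·P[i][j]:
  π_0 = 1/2·π_0 + 3/5·π_1 + 2/5·π_2
  π_1 = 1/5·π_0 + 1/5·π_1 + 2/5·π_2
  normalize: π_0 + π_1 + π_2 = 1
Solving the linear system gives exactly π = [1/2, 1/4, 1/4].

π = [0.5000, 0.2500, 0.2500]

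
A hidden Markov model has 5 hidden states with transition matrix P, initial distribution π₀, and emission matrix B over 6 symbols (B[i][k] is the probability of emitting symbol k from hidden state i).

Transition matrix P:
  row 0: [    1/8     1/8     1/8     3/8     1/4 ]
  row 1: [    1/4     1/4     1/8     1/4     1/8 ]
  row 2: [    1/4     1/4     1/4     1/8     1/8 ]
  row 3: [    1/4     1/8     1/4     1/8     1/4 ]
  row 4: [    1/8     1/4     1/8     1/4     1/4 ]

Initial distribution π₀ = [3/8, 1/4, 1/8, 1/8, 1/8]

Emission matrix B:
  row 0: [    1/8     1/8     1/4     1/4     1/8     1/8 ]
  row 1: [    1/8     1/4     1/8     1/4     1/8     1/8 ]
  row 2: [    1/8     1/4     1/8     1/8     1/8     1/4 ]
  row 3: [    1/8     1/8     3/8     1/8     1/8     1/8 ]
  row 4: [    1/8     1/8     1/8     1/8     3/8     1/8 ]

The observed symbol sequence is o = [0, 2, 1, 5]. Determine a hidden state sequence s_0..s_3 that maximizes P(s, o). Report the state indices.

t=0: δ = [4.688e-02, 3.125e-02, 1.562e-02, 1.562e-02, 1.562e-02]  (obs o_0=0)
t=1: δ = [1.953e-03, 9.766e-04, 7.324e-04, 6.592e-03, 1.465e-03]  ψ = [1, 1, 0, 0, 0]  (obs o_1=2)
t=2: δ = [2.060e-04, 2.060e-04, 4.120e-04, 1.030e-04, 2.060e-04]  ψ = [3, 3, 3, 3, 3]  (obs o_2=1)
t=3: δ = [1.287e-05, 1.287e-05, 2.575e-05, 9.656e-06, 6.437e-06]  ψ = [2, 2, 2, 0, 0]  (obs o_3=5)
backtrack: best end state = 2; path = [0, 3, 2, 2]

path = [0, 3, 2, 2]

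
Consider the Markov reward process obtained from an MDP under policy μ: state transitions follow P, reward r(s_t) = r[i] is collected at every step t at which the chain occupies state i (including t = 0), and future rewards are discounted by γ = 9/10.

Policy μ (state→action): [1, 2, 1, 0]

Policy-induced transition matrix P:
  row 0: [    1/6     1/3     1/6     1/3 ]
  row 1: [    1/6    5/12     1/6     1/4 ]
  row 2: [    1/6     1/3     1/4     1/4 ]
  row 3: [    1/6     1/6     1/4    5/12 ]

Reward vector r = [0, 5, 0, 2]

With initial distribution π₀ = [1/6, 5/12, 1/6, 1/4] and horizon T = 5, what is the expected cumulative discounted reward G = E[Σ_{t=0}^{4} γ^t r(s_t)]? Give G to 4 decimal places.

G = 9.3649

t=0: π = [0.1667, 0.4167, 0.1667, 0.2500], E[r] = 2.5833, γ^t·E[r] = 2.583333, running G = 2.583333
t=1: π = [0.1667, 0.3264, 0.2014, 0.3056], E[r] = 2.2431, γ^t·E[r] = 2.018750, running G = 4.602083
t=2: π = [0.1667, 0.3096, 0.2089, 0.3148], E[r] = 2.1777, γ^t·E[r] = 1.763906, running G = 6.365990
t=3: π = [0.1667, 0.3067, 0.2103, 0.3164], E[r] = 2.1660, γ^t·E[r] = 1.579043, running G = 7.945033
t=4: π = [0.1667, 0.3062, 0.2106, 0.3166], E[r] = 2.1640, γ^t·E[r] = 1.419828, running G = 9.364861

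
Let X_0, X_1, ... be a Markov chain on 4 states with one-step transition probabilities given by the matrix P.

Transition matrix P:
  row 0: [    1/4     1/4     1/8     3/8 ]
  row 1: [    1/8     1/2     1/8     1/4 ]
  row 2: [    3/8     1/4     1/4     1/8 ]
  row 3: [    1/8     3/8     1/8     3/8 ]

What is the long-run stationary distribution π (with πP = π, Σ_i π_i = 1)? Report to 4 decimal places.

π = [0.1837, 0.3819, 0.1429, 0.2915]

Balance equations π_j = Σ_i π_i·P[i][j]:
  π_0 = 1/4·π_0 + 1/8·π_1 + 3/8·π_2 + 1/8·π_3
  π_1 = 1/4·π_0 + 1/2·π_1 + 1/4·π_2 + 3/8·π_3
  π_2 = 1/8·π_0 + 1/8·π_1 + 1/4·π_2 + 1/8·π_3
  normalize: π_0 + π_1 + π_2 + π_3 = 1
Solving the linear system gives exactly π = [9/49, 131/343, 1/7, 100/343].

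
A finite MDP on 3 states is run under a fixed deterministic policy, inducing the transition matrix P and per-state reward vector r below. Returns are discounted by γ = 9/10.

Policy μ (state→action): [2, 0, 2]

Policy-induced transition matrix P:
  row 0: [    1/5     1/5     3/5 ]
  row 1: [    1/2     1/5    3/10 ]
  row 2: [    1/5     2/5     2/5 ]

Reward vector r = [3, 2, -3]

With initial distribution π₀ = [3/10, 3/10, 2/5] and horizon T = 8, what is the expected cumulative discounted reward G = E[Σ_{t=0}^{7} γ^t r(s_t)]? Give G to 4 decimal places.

G = 0.9625

t=0: π = [0.3000, 0.3000, 0.4000], E[r] = 0.3000, γ^t·E[r] = 0.300000, running G = 0.300000
t=1: π = [0.2900, 0.2800, 0.4300], E[r] = 0.1400, γ^t·E[r] = 0.126000, running G = 0.426000
t=2: π = [0.2840, 0.2860, 0.4300], E[r] = 0.1340, γ^t·E[r] = 0.108540, running G = 0.534540
t=3: π = [0.2858, 0.2860, 0.4282], E[r] = 0.1448, γ^t·E[r] = 0.105559, running G = 0.640099
t=4: π = [0.2858, 0.2856, 0.4286], E[r] = 0.1430, γ^t·E[r] = 0.093822, running G = 0.733922
t=5: π = [0.2857, 0.2857, 0.4286], E[r] = 0.1427, γ^t·E[r] = 0.084270, running G = 0.818192
t=6: π = [0.2857, 0.2857, 0.4286], E[r] = 0.1429, γ^t·E[r] = 0.075931, running G = 0.894123
t=7: π = [0.2857, 0.2857, 0.4286], E[r] = 0.1429, γ^t·E[r] = 0.068330, running G = 0.962453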